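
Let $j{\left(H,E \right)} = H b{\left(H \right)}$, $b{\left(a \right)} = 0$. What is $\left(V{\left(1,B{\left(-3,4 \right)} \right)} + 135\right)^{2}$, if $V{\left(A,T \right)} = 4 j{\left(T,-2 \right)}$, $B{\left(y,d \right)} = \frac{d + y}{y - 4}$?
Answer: $18225$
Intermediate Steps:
$j{\left(H,E \right)} = 0$ ($j{\left(H,E \right)} = H 0 = 0$)
$B{\left(y,d \right)} = \frac{d + y}{-4 + y}$
$V{\left(A,T \right)} = 0$ ($V{\left(A,T \right)} = 4 \cdot 0 = 0$)
$\left(V{\left(1,B{\left(-3,4 \right)} \right)} + 135\right)^{2} = \left(0 + 135\right)^{2} = 135^{2} = 18225$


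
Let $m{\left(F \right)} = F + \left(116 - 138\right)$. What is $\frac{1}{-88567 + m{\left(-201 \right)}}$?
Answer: $- \frac{1}{88790} \approx -1.1263 \cdot 10^{-5}$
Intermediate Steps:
$m{\left(F \right)} = -22 + F$ ($m{\left(F \right)} = F + \left(116 - 138\right) = F - 22 = -22 + F$)
$\frac{1}{-88567 + m{\left(-201 \right)}} = \frac{1}{-88567 - 223} = \frac{1}{-88790} = - \frac{1}{88790}$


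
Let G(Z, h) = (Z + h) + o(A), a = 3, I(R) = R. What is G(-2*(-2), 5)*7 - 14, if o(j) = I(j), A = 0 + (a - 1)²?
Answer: 77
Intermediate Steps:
A = 4 (A = 0 + (3 - 1)² = 0 + 2² = 0 + 4 = 4)
o(j) = j
G(Z, h) = 4 + Z + h (G(Z, h) = (Z + h) + 4 = 4 + Z + h)
G(-2*(-2), 5)*7 - 14 = (4 - 2*(-2) + 5)*7 - 14 = (4 + 4 + 5)*7 - 14 = 13*7 - 14 = 91 - 14 = 77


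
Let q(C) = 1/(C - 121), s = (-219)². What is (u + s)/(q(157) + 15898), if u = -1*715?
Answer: 1700856/572329 ≈ 2.9718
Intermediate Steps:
s = 47961
u = -715
q(C) = 1/(-121 + C)
(u + s)/(q(157) + 15898) = (-715 + 47961)/(1/(-121 + 157) + 15898) = 47246/(1/36 + 15898) = 47246/(572329/36) = 47246*(36/572329) = 1700856/572329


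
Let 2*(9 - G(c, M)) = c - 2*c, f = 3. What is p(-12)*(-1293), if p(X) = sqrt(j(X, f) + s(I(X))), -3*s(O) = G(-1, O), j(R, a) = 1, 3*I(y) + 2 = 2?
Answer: -431*I*sqrt(66)/2 ≈ -1750.7*I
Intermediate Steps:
G(c, M) = 9 + c/2 (G(c, M) = 9 - (c - 2*c)/2 = 9 - (-1)*c/2 = 9 + c/2)
I(y) = 0 (I(y) = -2/3 + (1/3)*2 = -2/3 + 2/3 = 0)
s(O) = -17/6 (s(O) = -(9 + (1/2)*(-1))/3 = -(9 - 1/2)/3 = -1/3*17/2 = -17/6)
p(X) = I*sqrt(66)/6 (p(X) = sqrt(1 - 17/6) = sqrt(-11/6) = I*sqrt(66)/6)
p(-12)*(-1293) = (I*sqrt(66)/6)*(-1293) = -431*I*sqrt(66)/2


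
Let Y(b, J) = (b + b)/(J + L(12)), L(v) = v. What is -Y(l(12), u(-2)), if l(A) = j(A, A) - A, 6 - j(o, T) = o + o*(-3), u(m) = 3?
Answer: -12/5 ≈ -2.4000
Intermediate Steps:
j(o, T) = 6 + 2*o (j(o, T) = 6 - (o + o*(-3)) = 6 - (o - 3*o) = 6 - (-2)*o = 6 + 2*o)
l(A) = 6 + A (l(A) = (6 + 2*A) - A = 6 + A)
Y(b, J) = 2*b/(12 + J) (Y(b, J) = (b + b)/(J + 12) = (2*b)/(12 + J) = 2*b/(12 + J))
-Y(l(12), u(-2)) = -2*(6 + 12)/(12 + 3) = -2*18/15 = -1*12/5 = -12/5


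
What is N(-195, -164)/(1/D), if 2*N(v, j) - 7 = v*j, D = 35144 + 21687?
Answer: 1817853197/2 ≈ 9.0893e+8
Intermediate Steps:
D = 56831
N(v, j) = 7/2 + j*v/2 (N(v, j) = 7/2 + (v*j)/2 = 7/2 + (j*v)/2 = 7/2 + j*v/2)
N(-195, -164)/(1/D) = (7/2 + (½)*(-164)*(-195))/(1/56831) = (7/2 + 15990)/(1/56831) = (31987/2)*56831 = 1817853197/2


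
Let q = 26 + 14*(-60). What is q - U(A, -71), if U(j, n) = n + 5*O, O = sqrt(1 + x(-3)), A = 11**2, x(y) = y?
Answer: -743 - 5*I*sqrt(2) ≈ -743.0 - 7.0711*I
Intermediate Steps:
A = 121
O = I*sqrt(2) (O = sqrt(1 - 3) = sqrt(-2) = I*sqrt(2) ≈ 1.4142*I)
U(j, n) = n + 5*I*sqrt(2) (U(j, n) = n + 5*(I*sqrt(2)) = n + 5*I*sqrt(2))
q = -814 (q = 26 - 840 = -814)
q - U(A, -71) = -814 - (-71 + 5*I*sqrt(2)) = -814 + (71 - 5*I*sqrt(2)) = -743 - 5*I*sqrt(2)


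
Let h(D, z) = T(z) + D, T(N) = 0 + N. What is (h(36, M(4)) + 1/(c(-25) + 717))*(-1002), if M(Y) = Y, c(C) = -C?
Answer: -14870181/371 ≈ -40081.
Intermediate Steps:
T(N) = N
h(D, z) = D + z (h(D, z) = z + D = D + z)
(h(36, M(4)) + 1/(c(-25) + 717))*(-1002) = ((36 + 4) + 1/(-1*(-25) + 717))*(-1002) = (40 + 1/(25 + 717))*(-1002) = (40 + 1/742)*(-1002) = (29681/742)*(-1002) = -14870181/371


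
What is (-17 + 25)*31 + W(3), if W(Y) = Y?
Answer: 251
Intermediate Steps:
(-17 + 25)*31 + W(3) = (-17 + 25)*31 + 3 = 8*31 + 3 = 248 + 3 = 251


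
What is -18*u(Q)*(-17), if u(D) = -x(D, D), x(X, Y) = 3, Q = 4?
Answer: -918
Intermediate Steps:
u(D) = -3 (u(D) = -1*3 = -3)
-18*u(Q)*(-17) = -18*(-3)*(-17) = 54*(-17) = -918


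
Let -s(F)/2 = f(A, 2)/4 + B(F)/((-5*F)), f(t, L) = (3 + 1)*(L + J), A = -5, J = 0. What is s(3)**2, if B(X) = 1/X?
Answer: 31684/2025 ≈ 15.646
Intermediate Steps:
f(t, L) = 4*L (f(t, L) = (3 + 1)*(L + 0) = 4*L)
s(F) = -4 + 2/(5*F**2) (s(F) = -2*((4*2)/4 + 1/(F*((-5*F)))) = -2*(8*(1/4) + (-1/(5*F))/F) = -2*(2 - 1/(5*F**2)) = -4 + 2/(5*F**2))
s(3)**2 = (-4 + (2/5)/3**2)**2 = (-4 + (2/5)*(1/9))**2 = (-4 + 2/45)**2 = (-178/45)**2 = 31684/2025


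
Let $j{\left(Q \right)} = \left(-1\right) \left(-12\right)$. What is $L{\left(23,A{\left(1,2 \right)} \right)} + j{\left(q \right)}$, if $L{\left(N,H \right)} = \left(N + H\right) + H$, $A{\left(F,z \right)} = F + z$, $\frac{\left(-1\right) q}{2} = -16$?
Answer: $41$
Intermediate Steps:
$q = 32$ ($q = \left(-2\right) \left(-16\right) = 32$)
$L{\left(N,H \right)} = N + 2 H$ ($L{\left(N,H \right)} = \left(H + N\right) + H = N + 2 H$)
$j{\left(Q \right)} = 12$
$L{\left(23,A{\left(1,2 \right)} \right)} + j{\left(q \right)} = \left(23 + 2 \left(1 + 2\right)\right) + 12 = \left(23 + 2 \cdot 3\right) + 12 = \left(23 + 6\right) + 12 = 29 + 12 = 41$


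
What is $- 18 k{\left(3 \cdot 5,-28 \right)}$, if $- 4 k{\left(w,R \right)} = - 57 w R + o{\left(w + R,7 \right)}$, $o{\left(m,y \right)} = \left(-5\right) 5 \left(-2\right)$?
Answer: $107955$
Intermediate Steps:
$o{\left(m,y \right)} = 50$ ($o{\left(m,y \right)} = \left(-25\right) \left(-2\right) = 50$)
$k{\left(w,R \right)} = - \frac{25}{2} + \frac{57 R w}{4}$ ($k{\left(w,R \right)} = - \frac{- 57 w R + 50}{4} = - \frac{- 57 R w + 50}{4} = - \frac{50 - 57 R w}{4} = - \frac{25}{2} + \frac{57 R w}{4}$)
$- 18 k{\left(3 \cdot 5,-28 \right)} = - 18 \left(- \frac{25}{2} + \frac{57}{4} \left(-28\right) 3 \cdot 5\right) = - 18 \left(- \frac{25}{2} + \frac{57}{4} \left(-28\right) 15\right) = - 18 \left(- \frac{25}{2} - 5985\right) = \left(-18\right) \left(- \frac{11995}{2}\right) = 107955$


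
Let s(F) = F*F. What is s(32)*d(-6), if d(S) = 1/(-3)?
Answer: -1024/3 ≈ -341.33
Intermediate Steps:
s(F) = F²
d(S) = -⅓
s(32)*d(-6) = 32²*(-⅓) = 1024*(-⅓) = -1024/3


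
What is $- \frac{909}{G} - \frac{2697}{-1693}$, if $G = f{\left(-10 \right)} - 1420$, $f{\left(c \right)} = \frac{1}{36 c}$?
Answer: $\frac{1932726417}{865463293} \approx 2.2332$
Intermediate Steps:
$f{\left(c \right)} = \frac{1}{36 c}$
$G = - \frac{511201}{360}$ ($G = \frac{1}{36 \left(-10\right)} - 1420 = \frac{1}{36} \left(- \frac{1}{10}\right) - 1420 = - \frac{1}{360} - 1420 = - \frac{511201}{360} \approx -1420.0$)
$- \frac{909}{G} - \frac{2697}{-1693} = - \frac{909}{- \frac{511201}{360}} - \frac{2697}{-1693} = \left(-909\right) \left(- \frac{360}{511201}\right) - - \frac{2697}{1693} = \frac{327240}{511201} + \frac{2697}{1693} = \frac{1932726417}{865463293}$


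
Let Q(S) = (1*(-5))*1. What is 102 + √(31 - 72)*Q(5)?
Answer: 102 - 5*I*√41 ≈ 102.0 - 32.016*I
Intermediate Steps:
Q(S) = -5 (Q(S) = -5*1 = -5)
102 + √(31 - 72)*Q(5) = 102 + √(31 - 72)*(-5) = 102 + √(-41)*(-5) = 102 + (I*√41)*(-5) = 102 - 5*I*√41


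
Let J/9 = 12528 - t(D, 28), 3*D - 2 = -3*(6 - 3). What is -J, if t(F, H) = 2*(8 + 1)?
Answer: -112590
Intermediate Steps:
D = -7/3 (D = 2/3 + (-3*(6 - 3))/3 = 2/3 + (-3*3)/3 = 2/3 + (1/3)*(-9) = 2/3 - 3 = -7/3 ≈ -2.3333)
t(F, H) = 18 (t(F, H) = 2*9 = 18)
J = 112590 (J = 9*(12528 - 1*18) = 9*(12528 - 18) = 9*12510 = 112590)
-J = -1*112590 = -112590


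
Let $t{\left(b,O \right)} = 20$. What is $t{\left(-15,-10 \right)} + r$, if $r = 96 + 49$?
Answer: $165$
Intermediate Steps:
$r = 145$
$t{\left(-15,-10 \right)} + r = 20 + 145 = 165$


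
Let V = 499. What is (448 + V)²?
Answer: 896809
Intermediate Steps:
(448 + V)² = (448 + 499)² = 947² = 896809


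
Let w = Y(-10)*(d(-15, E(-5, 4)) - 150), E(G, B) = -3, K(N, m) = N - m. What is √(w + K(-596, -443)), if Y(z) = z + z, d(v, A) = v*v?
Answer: I*√1653 ≈ 40.657*I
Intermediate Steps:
d(v, A) = v²
Y(z) = 2*z
w = -1500 (w = (2*(-10))*((-15)² - 150) = -20*(225 - 150) = -20*75 = -1500)
√(w + K(-596, -443)) = √(-1500 + (-596 - 1*(-443))) = √(-1500 + (-596 + 443)) = √(-1500 - 153) = √(-1653) = I*√1653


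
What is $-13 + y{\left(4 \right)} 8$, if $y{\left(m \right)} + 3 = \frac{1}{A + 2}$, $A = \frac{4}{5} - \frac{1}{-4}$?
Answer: $- \frac{2097}{61} \approx -34.377$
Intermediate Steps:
$A = \frac{21}{20}$ ($A = 4 \cdot \frac{1}{5} - - \frac{1}{4} = \frac{4}{5} + \frac{1}{4} = \frac{21}{20} \approx 1.05$)
$y{\left(m \right)} = - \frac{163}{61}$ ($y{\left(m \right)} = -3 + \frac{1}{\frac{21}{20} + 2} = -3 + \frac{1}{\frac{61}{20}} = -3 + \frac{20}{61} = - \frac{163}{61}$)
$-13 + y{\left(4 \right)} 8 = -13 - \frac{1304}{61} = - \frac{2097}{61}$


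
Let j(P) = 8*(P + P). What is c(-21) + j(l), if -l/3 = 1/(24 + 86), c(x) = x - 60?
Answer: -4479/55 ≈ -81.436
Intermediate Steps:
c(x) = -60 + x
l = -3/110 (l = -3/(24 + 86) = -3/110 ≈ -0.027273)
j(P) = 16*P (j(P) = 8*(2*P) = 16*P)
c(-21) + j(l) = (-60 - 21) + 16*(-3/110) = -81 - 24/55 = -4479/55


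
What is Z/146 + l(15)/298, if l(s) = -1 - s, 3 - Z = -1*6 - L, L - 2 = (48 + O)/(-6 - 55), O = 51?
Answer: 6990/663497 ≈ 0.010535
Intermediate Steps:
L = 23/61 (L = 2 + (48 + 51)/(-6 - 55) = 2 + 99/(-61) = 2 + 99*(-1/61) = 2 - 99/61 = 23/61 ≈ 0.37705)
Z = 572/61 (Z = 3 - (-1*6 - 1*23/61) = 3 - (-6 - 23/61) = 3 - 1*(-389/61) = 3 + 389/61 = 572/61 ≈ 9.3770)
Z/146 + l(15)/298 = (572/61)/146 + (-1 - 1*15)/298 = (572/61)*(1/146) + (-1 - 15)*(1/298) = 286/4453 - 16*1/298 = 286/4453 - 8/149 = 6990/663497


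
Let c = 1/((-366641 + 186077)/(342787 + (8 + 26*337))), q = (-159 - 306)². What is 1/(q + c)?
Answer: 180564/39042099343 ≈ 4.6249e-6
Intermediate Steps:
q = 216225 (q = (-465)² = 216225)
c = -351557/180564 (c = 1/(-180564/(342787 + (8 + 8762))) = 1/(-180564/(342787 + 8770)) = 1/(-180564/351557) = -351557/180564 ≈ -1.9470)
1/(q + c) = 1/(216225 - 351557/180564) = 1/(39042099343/180564) = 180564/39042099343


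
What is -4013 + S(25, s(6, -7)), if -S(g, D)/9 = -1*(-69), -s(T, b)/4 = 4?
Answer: -4634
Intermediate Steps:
s(T, b) = -16 (s(T, b) = -4*4 = -16)
S(g, D) = -621 (S(g, D) = -(-9)*(-69) = -9*69 = -621)
-4013 + S(25, s(6, -7)) = -4013 - 621 = -4634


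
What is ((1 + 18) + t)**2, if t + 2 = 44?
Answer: 3721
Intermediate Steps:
t = 42 (t = -2 + 44 = 42)
((1 + 18) + t)**2 = ((1 + 18) + 42)**2 = (19 + 42)**2 = 61**2 = 3721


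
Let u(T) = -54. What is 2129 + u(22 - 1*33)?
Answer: 2075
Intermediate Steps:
2129 + u(22 - 1*33) = 2129 - 54 = 2075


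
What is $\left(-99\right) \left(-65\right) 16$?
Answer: $102960$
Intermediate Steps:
$\left(-99\right) \left(-65\right) 16 = 6435 \cdot 16 = 102960$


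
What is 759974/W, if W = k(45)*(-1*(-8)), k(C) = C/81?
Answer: 3419883/20 ≈ 1.7099e+5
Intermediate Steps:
k(C) = C/81 (k(C) = C*(1/81) = C/81)
W = 40/9 (W = ((1/81)*45)*(-1*(-8)) = (5/9)*8 = 40/9 ≈ 4.4444)
759974/W = 759974/(40/9) = 759974*(9/40) = 3419883/20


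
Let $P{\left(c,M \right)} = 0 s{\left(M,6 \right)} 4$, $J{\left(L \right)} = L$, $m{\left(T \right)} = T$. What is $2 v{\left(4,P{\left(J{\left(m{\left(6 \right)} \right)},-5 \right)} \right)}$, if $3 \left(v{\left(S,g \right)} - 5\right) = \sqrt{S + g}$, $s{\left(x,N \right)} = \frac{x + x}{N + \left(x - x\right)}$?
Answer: $\frac{34}{3} \approx 11.333$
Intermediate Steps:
$s{\left(x,N \right)} = \frac{2 x}{N}$ ($s{\left(x,N \right)} = \frac{2 x}{N + 0} = \frac{2 x}{N}$)
$P{\left(c,M \right)} = 0$ ($P{\left(c,M \right)} = 0 \frac{2 M}{6} \cdot 4 = 0 \cdot 2 M \frac{1}{6} \cdot 4 = 0 \frac{M}{3} \cdot 4 = 0 \cdot 4 = 0$)
$v{\left(S,g \right)} = 5 + \frac{\sqrt{S + g}}{3}$
$2 v{\left(4,P{\left(J{\left(m{\left(6 \right)} \right)},-5 \right)} \right)} = 2 \left(5 + \frac{\sqrt{4 + 0}}{3}\right) = 2 \left(5 + \frac{\sqrt{4}}{3}\right) = 2 \left(5 + \frac{1}{3} \cdot 2\right) = 2 \left(5 + \frac{2}{3}\right) = 2 \cdot \frac{17}{3} = \frac{34}{3}$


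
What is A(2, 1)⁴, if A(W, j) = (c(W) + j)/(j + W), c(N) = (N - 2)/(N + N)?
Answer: 1/81 ≈ 0.012346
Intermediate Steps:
c(N) = (-2 + N)/(2*N) (c(N) = (-2 + N)/((2*N)) = (-2 + N)*(1/(2*N)) = (-2 + N)/(2*N))
A(W, j) = (j + (-2 + W)/(2*W))/(W + j) (A(W, j) = ((-2 + W)/(2*W) + j)/(j + W) = (j + (-2 + W)/(2*W))/(W + j))
A(2, 1)⁴ = ((-1 + (½)*2 + 2*1)/(2*(2 + 1)))⁴ = ((½)*(-1 + 1 + 2)/3)⁴ = ((½)*(⅓)*2)⁴ = (⅓)⁴ = 1/81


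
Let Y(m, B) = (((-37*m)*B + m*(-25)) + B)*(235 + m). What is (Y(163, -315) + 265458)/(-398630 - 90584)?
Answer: -377312354/244607 ≈ -1542.5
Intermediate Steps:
Y(m, B) = (235 + m)*(B - 25*m - 37*B*m) (Y(m, B) = ((-37*B*m - 25*m) + B)*(235 + m) = ((-25*m - 37*B*m) + B)*(235 + m) = (B - 25*m - 37*B*m)*(235 + m) = (235 + m)*(B - 25*m - 37*B*m))
(Y(163, -315) + 265458)/(-398630 - 90584) = ((-5875*163 - 25*163² + 235*(-315) - 8694*(-315)*163 - 37*(-315)*163²) + 265458)/(-398630 - 90584) = ((-957625 - 25*26569 - 74025 + 446393430 - 37*(-315)*26569) + 265458)/(-489214) = ((-957625 - 664225 - 74025 + 446393430 + 309661695) + 265458)*(-1/489214) = (754359250 + 265458)*(-1/489214) = 754624708*(-1/489214) = -377312354/244607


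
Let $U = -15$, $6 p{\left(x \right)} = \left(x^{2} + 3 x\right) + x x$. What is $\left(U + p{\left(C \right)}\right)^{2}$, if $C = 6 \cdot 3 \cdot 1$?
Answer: $10404$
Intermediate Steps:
$C = 18$ ($C = 18 \cdot 1 = 18$)
$p{\left(x \right)} = \frac{x}{2} + \frac{x^{2}}{3}$ ($p{\left(x \right)} = \frac{\left(x^{2} + 3 x\right) + x x}{6} = \frac{\left(x^{2} + 3 x\right) + x^{2}}{6} = \frac{2 x^{2} + 3 x}{6} = \frac{x}{2} + \frac{x^{2}}{3}$)
$\left(U + p{\left(C \right)}\right)^{2} = \left(-15 + \frac{1}{6} \cdot 18 \left(3 + 2 \cdot 18\right)\right)^{2} = \left(-15 + \frac{1}{6} \cdot 18 \left(3 + 36\right)\right)^{2} = \left(-15 + \frac{1}{6} \cdot 18 \cdot 39\right)^{2} = \left(-15 + 117\right)^{2} = 102^{2} = 10404$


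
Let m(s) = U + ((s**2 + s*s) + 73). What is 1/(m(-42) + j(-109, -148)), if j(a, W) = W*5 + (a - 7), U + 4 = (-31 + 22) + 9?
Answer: 1/2741 ≈ 0.00036483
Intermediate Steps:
U = -4 (U = -4 + ((-31 + 22) + 9) = -4 + (-9 + 9) = -4 + 0 = -4)
m(s) = 69 + 2*s**2 (m(s) = -4 + ((s**2 + s*s) + 73) = -4 + ((s**2 + s**2) + 73) = -4 + (2*s**2 + 73) = -4 + (73 + 2*s**2) = 69 + 2*s**2)
j(a, W) = -7 + a + 5*W (j(a, W) = 5*W + (-7 + a) = -7 + a + 5*W)
1/(m(-42) + j(-109, -148)) = 1/((69 + 2*(-42)**2) + (-7 - 109 + 5*(-148))) = 1/((69 + 2*1764) + (-7 - 109 - 740)) = 1/((69 + 3528) - 856) = 1/(3597 - 856) = 1/2741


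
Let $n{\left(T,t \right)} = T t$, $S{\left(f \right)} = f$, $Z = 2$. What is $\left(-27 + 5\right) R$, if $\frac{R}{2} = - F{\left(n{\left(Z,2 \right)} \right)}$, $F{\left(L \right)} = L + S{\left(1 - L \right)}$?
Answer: $44$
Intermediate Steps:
$F{\left(L \right)} = 1$ ($F{\left(L \right)} = L - \left(-1 + L\right) = 1$)
$R = -2$ ($R = 2 \left(\left(-1\right) 1\right) = 2 \left(-1\right) = -2$)
$\left(-27 + 5\right) R = \left(-27 + 5\right) \left(-2\right) = \left(-22\right) \left(-2\right) = 44$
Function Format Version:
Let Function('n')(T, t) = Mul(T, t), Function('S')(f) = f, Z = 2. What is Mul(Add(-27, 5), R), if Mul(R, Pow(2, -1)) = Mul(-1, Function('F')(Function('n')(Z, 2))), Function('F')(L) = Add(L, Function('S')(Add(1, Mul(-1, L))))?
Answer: 44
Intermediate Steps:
Function('F')(L) = 1 (Function('F')(L) = Add(L, Add(1, Mul(-1, L))) = 1)
R = -2 (R = Mul(2, Mul(-1, 1)) = Mul(2, -1) = -2)
Mul(Add(-27, 5), R) = Mul(Add(-27, 5), -2) = Mul(-22, -2) = 44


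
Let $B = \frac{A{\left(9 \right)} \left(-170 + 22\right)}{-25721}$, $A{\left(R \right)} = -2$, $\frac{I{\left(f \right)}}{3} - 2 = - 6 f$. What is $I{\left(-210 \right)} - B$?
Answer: $\frac{97380002}{25721} \approx 3786.0$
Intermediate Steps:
$I{\left(f \right)} = 6 - 18 f$ ($I{\left(f \right)} = 6 + 3 \left(- 6 f\right) = 6 - 18 f$)
$B = - \frac{296}{25721}$ ($B = \frac{\left(-2\right) \left(-170 + 22\right)}{-25721} = \left(-2\right) \left(-148\right) \left(- \frac{1}{25721}\right) = 296 \left(- \frac{1}{25721}\right) = - \frac{296}{25721} \approx -0.011508$)
$I{\left(-210 \right)} - B = \left(6 - -3780\right) - - \frac{296}{25721} = \left(6 + 3780\right) + \frac{296}{25721} = 3786 + \frac{296}{25721} = \frac{97380002}{25721}$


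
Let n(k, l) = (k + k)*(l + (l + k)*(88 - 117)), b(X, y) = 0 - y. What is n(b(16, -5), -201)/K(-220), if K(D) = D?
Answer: -5483/22 ≈ -249.23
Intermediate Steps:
b(X, y) = -y
n(k, l) = 2*k*(-29*k - 28*l) (n(k, l) = (2*k)*(l + (k + l)*(-29)) = (2*k)*(l + (-29*k - 29*l)) = (2*k)*(-29*k - 28*l) = 2*k*(-29*k - 28*l))
n(b(16, -5), -201)/K(-220) = -2*(-1*(-5))*(28*(-201) + 29*(-1*(-5)))/(-220) = -2*5*(-5628 + 29*5)*(-1/220) = -2*5*(-5628 + 145)*(-1/220) = -2*5*(-5483)*(-1/220) = 54830*(-1/220) = -5483/22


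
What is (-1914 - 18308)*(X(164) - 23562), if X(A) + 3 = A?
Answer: 473215022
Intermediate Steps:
X(A) = -3 + A
(-1914 - 18308)*(X(164) - 23562) = (-1914 - 18308)*((-3 + 164) - 23562) = -20222*(161 - 23562) = -20222*(-23401) = 473215022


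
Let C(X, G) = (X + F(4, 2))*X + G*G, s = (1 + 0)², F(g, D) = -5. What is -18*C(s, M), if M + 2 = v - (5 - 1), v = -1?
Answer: -810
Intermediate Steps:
M = -7 (M = -2 + (-1 - (5 - 1)) = -2 + (-1 - 1*4) = -2 + (-1 - 4) = -2 - 5 = -7)
s = 1 (s = 1² = 1)
C(X, G) = G² + X*(-5 + X) (C(X, G) = (X - 5)*X + G*G = (-5 + X)*X + G² = X*(-5 + X) + G² = G² + X*(-5 + X))
-18*C(s, M) = -18*((-7)² + 1² - 5*1) = -18*(49 + 1 - 5) = -18*45 = -810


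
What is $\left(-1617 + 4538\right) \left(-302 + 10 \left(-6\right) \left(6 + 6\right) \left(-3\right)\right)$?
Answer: $5427218$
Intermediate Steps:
$\left(-1617 + 4538\right) \left(-302 + 10 \left(-6\right) \left(6 + 6\right) \left(-3\right)\right) = 2921 \left(-302 - 60 \cdot 12 \left(-3\right)\right) = 2921 \left(-302 - -2160\right) = 2921 \left(-302 + 2160\right) = 2921 \cdot 1858 = 5427218$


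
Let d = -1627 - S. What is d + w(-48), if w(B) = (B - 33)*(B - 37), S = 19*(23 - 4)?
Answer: 4897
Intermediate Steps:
S = 361 (S = 19*19 = 361)
w(B) = (-37 + B)*(-33 + B) (w(B) = (-33 + B)*(-37 + B) = (-37 + B)*(-33 + B))
d = -1988 (d = -1627 - 1*361 = -1627 - 361 = -1988)
d + w(-48) = -1988 + (1221 + (-48)² - 70*(-48)) = -1988 + (1221 + 2304 + 3360) = -1988 + 6885 = 4897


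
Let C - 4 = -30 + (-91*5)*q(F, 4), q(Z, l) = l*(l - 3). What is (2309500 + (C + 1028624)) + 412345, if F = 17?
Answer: 3748623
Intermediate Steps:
q(Z, l) = l*(-3 + l)
C = -1846 (C = 4 + (-30 + (-91*5)*(4*(-3 + 4))) = 4 + (-30 - 1820) = 4 - 1850 = -1846)
(2309500 + (C + 1028624)) + 412345 = (2309500 + (-1846 + 1028624)) + 412345 = (2309500 + 1026778) + 412345 = 3336278 + 412345 = 3748623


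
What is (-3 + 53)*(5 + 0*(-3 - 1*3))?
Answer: 250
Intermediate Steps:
(-3 + 53)*(5 + 0*(-3 - 1*3)) = 50*(5 + 0*(-3 - 3)) = 50*(5 + 0*(-6)) = 50*(5 + 0) = 50*5 = 250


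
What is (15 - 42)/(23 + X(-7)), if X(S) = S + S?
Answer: -3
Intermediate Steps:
X(S) = 2*S
(15 - 42)/(23 + X(-7)) = (15 - 42)/(23 + 2*(-7)) = -27/(23 - 14) = -27/9 = -27*⅑ = -3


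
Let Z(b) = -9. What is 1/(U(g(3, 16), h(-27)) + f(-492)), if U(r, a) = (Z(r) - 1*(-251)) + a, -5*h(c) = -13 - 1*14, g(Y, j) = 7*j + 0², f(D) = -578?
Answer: -5/1653 ≈ -0.0030248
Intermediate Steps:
g(Y, j) = 7*j (g(Y, j) = 7*j + 0 = 7*j)
h(c) = 27/5 (h(c) = -(-13 - 1*14)/5 = -(-13 - 14)/5 = -⅕*(-27) = 27/5)
U(r, a) = 242 + a (U(r, a) = (-9 - 1*(-251)) + a = (-9 + 251) + a = 242 + a)
1/(U(g(3, 16), h(-27)) + f(-492)) = 1/((242 + 27/5) - 578) = 1/(1237/5 - 578) = 1/(-1653/5) = -5/1653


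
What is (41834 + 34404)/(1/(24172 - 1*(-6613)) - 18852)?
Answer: -2346986830/580358819 ≈ -4.0440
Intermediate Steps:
(41834 + 34404)/(1/(24172 - 1*(-6613)) - 18852) = 76238/(1/(24172 + 6613) - 18852) = 76238/(1/30785 - 18852) = 76238/(-580358819/30785) = 76238*(-30785/580358819) = -2346986830/580358819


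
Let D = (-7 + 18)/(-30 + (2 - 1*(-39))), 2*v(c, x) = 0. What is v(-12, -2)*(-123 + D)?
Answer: 0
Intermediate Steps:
v(c, x) = 0 (v(c, x) = (½)*0 = 0)
D = 1 (D = 11/(-30 + (2 + 39)) = 11/(-30 + 41) = 11/11 = 11*(1/11) = 1)
v(-12, -2)*(-123 + D) = 0*(-123 + 1) = 0*(-122) = 0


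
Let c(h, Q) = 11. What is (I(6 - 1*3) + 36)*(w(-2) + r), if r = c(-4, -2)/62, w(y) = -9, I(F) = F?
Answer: -21333/62 ≈ -344.08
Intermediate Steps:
r = 11/62 ≈ 0.17742
(I(6 - 1*3) + 36)*(w(-2) + r) = ((6 - 1*3) + 36)*(-9 + 11/62) = ((6 - 3) + 36)*(-547/62) = (3 + 36)*(-547/62) = 39*(-547/62) = -21333/62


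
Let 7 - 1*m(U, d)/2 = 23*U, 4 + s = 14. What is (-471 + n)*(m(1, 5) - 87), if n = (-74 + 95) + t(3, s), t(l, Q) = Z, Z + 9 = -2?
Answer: 54859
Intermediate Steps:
s = 10 (s = -4 + 14 = 10)
Z = -11 (Z = -9 - 2 = -11)
t(l, Q) = -11
m(U, d) = 14 - 46*U
n = 10 (n = (-74 + 95) - 11 = 21 - 11 = 10)
(-471 + n)*(m(1, 5) - 87) = (-471 + 10)*((14 - 46*1) - 87) = -461*((14 - 46) - 87) = -461*(-32 - 87) = -461*(-119) = 54859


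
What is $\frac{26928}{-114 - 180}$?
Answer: $- \frac{4488}{49} \approx -91.592$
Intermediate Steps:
$\frac{26928}{-114 - 180} = \frac{26928}{-294} = 26928 \left(- \frac{1}{294}\right) = - \frac{4488}{49}$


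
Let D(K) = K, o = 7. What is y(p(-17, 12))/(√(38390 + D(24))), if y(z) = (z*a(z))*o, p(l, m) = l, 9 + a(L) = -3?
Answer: 714*√38414/19207 ≈ 7.2859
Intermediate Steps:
a(L) = -12 (a(L) = -9 - 3 = -12)
y(z) = -84*z (y(z) = (z*(-12))*7 = -12*z*7 = -84*z)
y(p(-17, 12))/(√(38390 + D(24))) = (-84*(-17))/(√(38390 + 24)) = 1428/(√38414) = 1428*(√38414/38414) = 714*√38414/19207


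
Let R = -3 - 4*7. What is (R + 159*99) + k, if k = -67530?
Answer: -51820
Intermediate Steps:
R = -31 (R = -3 - 28 = -31)
(R + 159*99) + k = (-31 + 159*99) - 67530 = (-31 + 15741) - 67530 = 15710 - 67530 = -51820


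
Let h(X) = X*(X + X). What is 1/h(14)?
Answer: 1/392 ≈ 0.0025510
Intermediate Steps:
h(X) = 2*X² (h(X) = X*(2*X) = 2*X²)
1/h(14) = 1/(2*14²) = 1/(2*196) = 1/392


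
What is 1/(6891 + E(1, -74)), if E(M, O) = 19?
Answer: 1/6910 ≈ 0.00014472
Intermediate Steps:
1/(6891 + E(1, -74)) = 1/(6891 + 19) = 1/6910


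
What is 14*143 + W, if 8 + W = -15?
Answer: 1979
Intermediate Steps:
W = -23 (W = -8 - 15 = -23)
14*143 + W = 14*143 - 23 = 2002 - 23 = 1979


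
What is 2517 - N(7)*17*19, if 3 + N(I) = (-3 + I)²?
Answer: -1682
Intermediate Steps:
N(I) = -3 + (-3 + I)²
2517 - N(7)*17*19 = 2517 - (-3 + (-3 + 7)²)*17*19 = 2517 - (-3 + 4²)*17*19 = 2517 - (-3 + 16)*17*19 = 2517 - 13*17*19 = 2517 - 221*19 = 2517 - 1*4199 = 2517 - 4199 = -1682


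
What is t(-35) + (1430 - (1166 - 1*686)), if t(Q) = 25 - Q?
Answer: 1010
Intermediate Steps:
t(-35) + (1430 - (1166 - 1*686)) = (25 - 1*(-35)) + (1430 - (1166 - 1*686)) = (25 + 35) + (1430 - (1166 - 686)) = 60 + (1430 - 1*480) = 60 + (1430 - 480) = 60 + 950 = 1010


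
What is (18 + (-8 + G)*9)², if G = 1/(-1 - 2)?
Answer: 3249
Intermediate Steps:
G = -⅓ (G = 1/(-3) = -⅓ ≈ -0.33333)
(18 + (-8 + G)*9)² = (18 + (-8 - ⅓)*9)² = (18 - 25/3*9)² = (18 - 75)² = (-57)² = 3249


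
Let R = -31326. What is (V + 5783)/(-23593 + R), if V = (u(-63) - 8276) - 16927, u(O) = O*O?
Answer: 15451/54919 ≈ 0.28134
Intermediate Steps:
u(O) = O**2
V = -21234 (V = ((-63)**2 - 8276) - 16927 = (3969 - 8276) - 16927 = -4307 - 16927 = -21234)
(V + 5783)/(-23593 + R) = (-21234 + 5783)/(-23593 - 31326) = -15451/(-54919) = -15451*(-1/54919) = 15451/54919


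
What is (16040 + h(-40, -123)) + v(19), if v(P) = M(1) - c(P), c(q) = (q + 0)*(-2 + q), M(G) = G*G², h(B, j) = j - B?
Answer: 15635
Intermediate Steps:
M(G) = G³
c(q) = q*(-2 + q)
v(P) = 1 - P*(-2 + P) (v(P) = 1³ - P*(-2 + P) = 1 - P*(-2 + P))
(16040 + h(-40, -123)) + v(19) = (16040 + (-123 - 1*(-40))) + (1 - 1*19*(-2 + 19)) = (16040 + (-123 + 40)) + (1 - 1*19*17) = (16040 - 83) + (1 - 323) = 15957 - 322 = 15635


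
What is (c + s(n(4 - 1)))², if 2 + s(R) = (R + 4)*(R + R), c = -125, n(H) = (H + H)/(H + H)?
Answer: 13689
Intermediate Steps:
n(H) = 1 (n(H) = (2*H)/((2*H)) = (2*H)*(1/(2*H)) = 1)
s(R) = -2 + 2*R*(4 + R) (s(R) = -2 + (R + 4)*(R + R) = -2 + (4 + R)*(2*R) = -2 + 2*R*(4 + R))
(c + s(n(4 - 1)))² = (-125 + (-2 + 2*1² + 8*1))² = (-125 + (-2 + 2*1 + 8))² = (-125 + (-2 + 2 + 8))² = (-125 + 8)² = (-117)² = 13689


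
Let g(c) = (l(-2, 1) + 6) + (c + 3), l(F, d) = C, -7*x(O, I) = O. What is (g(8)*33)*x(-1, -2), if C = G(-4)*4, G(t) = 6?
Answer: 1353/7 ≈ 193.29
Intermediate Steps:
x(O, I) = -O/7
C = 24 (C = 6*4 = 24)
l(F, d) = 24
g(c) = 33 + c (g(c) = (24 + 6) + (c + 3) = 30 + (3 + c) = 33 + c)
(g(8)*33)*x(-1, -2) = ((33 + 8)*33)*(-⅐*(-1)) = (41*33)*(⅐) = 1353*(⅐) = 1353/7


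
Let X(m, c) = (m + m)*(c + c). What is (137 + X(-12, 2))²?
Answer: 1681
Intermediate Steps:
X(m, c) = 4*c*m (X(m, c) = (2*m)*(2*c) = 4*c*m)
(137 + X(-12, 2))² = (137 + 4*2*(-12))² = (137 - 96)² = 41² = 1681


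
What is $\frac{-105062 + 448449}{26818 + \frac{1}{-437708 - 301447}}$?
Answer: $\frac{13358748315}{1043297831} \approx 12.804$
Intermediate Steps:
$\frac{-105062 + 448449}{26818 + \frac{1}{-437708 - 301447}} = \frac{343387}{26818 + \frac{1}{-739155}} = \frac{343387}{26818 - \frac{1}{739155}} = \frac{343387}{\frac{19822658789}{739155}} = 343387 \cdot \frac{739155}{19822658789} = \frac{13358748315}{1043297831}$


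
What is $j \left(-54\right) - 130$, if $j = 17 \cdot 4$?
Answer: $-3802$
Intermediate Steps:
$j = 68$
$j \left(-54\right) - 130 = 68 \left(-54\right) - 130 = -3672 - 130 = -3802$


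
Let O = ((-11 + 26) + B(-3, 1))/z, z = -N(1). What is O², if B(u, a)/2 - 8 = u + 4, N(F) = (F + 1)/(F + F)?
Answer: 1089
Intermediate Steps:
N(F) = (1 + F)/(2*F) (N(F) = (1 + F)/((2*F)) = (1 + F)*(1/(2*F)) = (1 + F)/(2*F))
B(u, a) = 24 + 2*u (B(u, a) = 16 + 2*(u + 4) = 16 + 2*(4 + u) = 16 + (8 + 2*u) = 24 + 2*u)
z = -1 (z = -(1 + 1)/(2*1) = -2/2 = -1*1 = -1)
O = -33 (O = ((-11 + 26) + (24 + 2*(-3)))/(-1) = (15 + (24 - 6))*(-1) = (15 + 18)*(-1) = 33*(-1) = -33)
O² = (-33)² = 1089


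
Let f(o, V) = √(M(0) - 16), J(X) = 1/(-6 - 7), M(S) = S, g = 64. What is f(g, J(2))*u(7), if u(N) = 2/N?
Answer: 8*I/7 ≈ 1.1429*I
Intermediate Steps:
J(X) = -1/13 (J(X) = 1/(-13) = -1/13)
f(o, V) = 4*I (f(o, V) = √(0 - 16) = √(-16) = 4*I)
f(g, J(2))*u(7) = (4*I)*(2/7) = 8*I/7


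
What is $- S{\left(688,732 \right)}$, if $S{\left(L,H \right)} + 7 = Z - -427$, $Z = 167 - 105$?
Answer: $-482$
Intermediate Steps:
$Z = 62$ ($Z = 167 - 105 = 62$)
$S{\left(L,H \right)} = 482$ ($S{\left(L,H \right)} = -7 + \left(62 - -427\right) = -7 + \left(62 + 427\right) = -7 + 489 = 482$)
$- S{\left(688,732 \right)} = \left(-1\right) 482 = -482$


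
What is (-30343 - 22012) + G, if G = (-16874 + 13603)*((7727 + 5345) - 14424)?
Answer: 4370037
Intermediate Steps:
G = 4422392 (G = -3271*(13072 - 14424) = -3271*(-1352) = 4422392)
(-30343 - 22012) + G = (-30343 - 22012) + 4422392 = -52355 + 4422392 = 4370037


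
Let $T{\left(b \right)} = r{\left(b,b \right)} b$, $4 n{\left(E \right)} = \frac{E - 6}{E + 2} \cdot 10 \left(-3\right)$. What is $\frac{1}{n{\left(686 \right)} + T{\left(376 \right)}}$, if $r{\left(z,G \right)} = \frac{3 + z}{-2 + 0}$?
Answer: $- \frac{172}{12256619} \approx -1.4033 \cdot 10^{-5}$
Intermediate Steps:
$n{\left(E \right)} = - \frac{15 \left(-6 + E\right)}{2 \left(2 + E\right)}$ ($n{\left(E \right)} = \frac{\frac{E - 6}{E + 2} \cdot 10 \left(-3\right)}{4} = \frac{\frac{-6 + E}{2 + E} 10 \left(-3\right)}{4} = \frac{\frac{10 \left(-6 + E\right)}{2 + E} \left(-3\right)}{4} = \frac{\left(-30\right) \frac{1}{2 + E} \left(-6 + E\right)}{4} = - \frac{15 \left(-6 + E\right)}{2 \left(2 + E\right)}$)
$r{\left(z,G \right)} = - \frac{3}{2} - \frac{z}{2}$ ($r{\left(z,G \right)} = \frac{3 + z}{-2} = \left(3 + z\right) \left(- \frac{1}{2}\right) = - \frac{3}{2} - \frac{z}{2}$)
$T{\left(b \right)} = b \left(- \frac{3}{2} - \frac{b}{2}\right)$ ($T{\left(b \right)} = \left(- \frac{3}{2} - \frac{b}{2}\right) b = b \left(- \frac{3}{2} - \frac{b}{2}\right)$)
$\frac{1}{n{\left(686 \right)} + T{\left(376 \right)}} = \frac{1}{\frac{15 \left(6 - 686\right)}{2 \left(2 + 686\right)} - 188 \left(3 + 376\right)} = \frac{1}{\frac{15 \left(6 - 686\right)}{2 \cdot 688} - 188 \cdot 379} = \frac{1}{\frac{15}{2} \cdot \frac{1}{688} \left(-680\right) - 71252} = \frac{1}{- \frac{1275}{172} - 71252} = \frac{1}{- \frac{12256619}{172}} = - \frac{172}{12256619}$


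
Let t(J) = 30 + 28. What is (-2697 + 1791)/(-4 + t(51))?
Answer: -151/9 ≈ -16.778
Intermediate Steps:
t(J) = 58
(-2697 + 1791)/(-4 + t(51)) = (-2697 + 1791)/(-4 + 58) = -906/54 = -906*1/54 = -151/9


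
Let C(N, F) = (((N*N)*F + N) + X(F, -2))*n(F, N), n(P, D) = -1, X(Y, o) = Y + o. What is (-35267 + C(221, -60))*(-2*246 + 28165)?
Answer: 80114275882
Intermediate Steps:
C(N, F) = 2 - F - N - F*N² (C(N, F) = (((N*N)*F + N) + (F - 2))*(-1) = ((N²*F + N) + (-2 + F))*(-1) = ((F*N² + N) + (-2 + F))*(-1) = ((N + F*N²) + (-2 + F))*(-1) = (-2 + F + N + F*N²)*(-1) = 2 - F - N - F*N²)
(-35267 + C(221, -60))*(-2*246 + 28165) = (-35267 + (2 - 1*(-60) - 1*221 - 1*(-60)*221²))*(-2*246 + 28165) = (-35267 + (2 + 60 - 221 - 1*(-60)*48841))*(-492 + 28165) = (-35267 + (2 + 60 - 221 + 2930460))*27673 = (-35267 + 2930301)*27673 = 2895034*27673 = 80114275882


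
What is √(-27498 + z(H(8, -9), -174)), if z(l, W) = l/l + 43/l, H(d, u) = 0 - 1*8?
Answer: I*√440038/4 ≈ 165.84*I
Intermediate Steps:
H(d, u) = -8 (H(d, u) = 0 - 8 = -8)
z(l, W) = 1 + 43/l
√(-27498 + z(H(8, -9), -174)) = √(-27498 + (43 - 8)/(-8)) = √(-27498 - ⅛*35) = √(-27498 - 35/8) = √(-220019/8) = I*√440038/4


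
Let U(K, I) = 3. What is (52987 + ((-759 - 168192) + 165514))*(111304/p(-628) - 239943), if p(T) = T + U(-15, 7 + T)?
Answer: -297449995778/25 ≈ -1.1898e+10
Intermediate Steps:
p(T) = 3 + T (p(T) = T + 3 = 3 + T)
(52987 + ((-759 - 168192) + 165514))*(111304/p(-628) - 239943) = (52987 + ((-759 - 168192) + 165514))*(111304/(3 - 628) - 239943) = (52987 + (-168951 + 165514))*(111304/(-625) - 239943) = (52987 - 3437)*(111304*(-1/625) - 239943) = 49550*(-111304/625 - 239943) = 49550*(-150075679/625) = -297449995778/25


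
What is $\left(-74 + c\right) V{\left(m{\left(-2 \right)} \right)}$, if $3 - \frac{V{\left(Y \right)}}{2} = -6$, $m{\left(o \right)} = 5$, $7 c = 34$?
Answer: $- \frac{8712}{7} \approx -1244.6$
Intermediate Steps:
$c = \frac{34}{7}$ ($c = \frac{1}{7} \cdot 34 = \frac{34}{7} \approx 4.8571$)
$V{\left(Y \right)} = 18$ ($V{\left(Y \right)} = 6 - -12 = 6 + 12 = 18$)
$\left(-74 + c\right) V{\left(m{\left(-2 \right)} \right)} = \left(-74 + \frac{34}{7}\right) 18 = \left(- \frac{484}{7}\right) 18 = - \frac{8712}{7}$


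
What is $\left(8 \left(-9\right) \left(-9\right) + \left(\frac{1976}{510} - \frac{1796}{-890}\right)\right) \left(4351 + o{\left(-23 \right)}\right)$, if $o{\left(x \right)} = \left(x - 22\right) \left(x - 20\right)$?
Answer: $\frac{18656961148}{4539} \approx 4.1104 \cdot 10^{6}$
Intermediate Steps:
$o{\left(x \right)} = \left(-22 + x\right) \left(-20 + x\right)$
$\left(8 \left(-9\right) \left(-9\right) + \left(\frac{1976}{510} - \frac{1796}{-890}\right)\right) \left(4351 + o{\left(-23 \right)}\right) = \left(8 \left(-9\right) \left(-9\right) + \left(\frac{1976}{510} - \frac{1796}{-890}\right)\right) \left(4351 + \left(440 + \left(-23\right)^{2} - -966\right)\right) = \left(\left(-72\right) \left(-9\right) + \left(1976 \cdot \frac{1}{510} - - \frac{898}{445}\right)\right) \left(4351 + \left(440 + 529 + 966\right)\right) = \left(648 + \left(\frac{988}{255} + \frac{898}{445}\right)\right) \left(4351 + 1935\right) = \left(648 + \frac{26746}{4539}\right) 6286 = \frac{2968018}{4539} \cdot 6286 = \frac{18656961148}{4539}$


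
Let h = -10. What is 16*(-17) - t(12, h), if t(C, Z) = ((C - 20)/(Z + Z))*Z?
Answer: -268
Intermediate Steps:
t(C, Z) = -10 + C/2 (t(C, Z) = ((-20 + C)/((2*Z)))*Z = ((-20 + C)*(1/(2*Z)))*Z = ((-20 + C)/(2*Z))*Z = -10 + C/2)
16*(-17) - t(12, h) = 16*(-17) - (-10 + (1/2)*12) = -272 - (-10 + 6) = -272 - 1*(-4) = -272 + 4 = -268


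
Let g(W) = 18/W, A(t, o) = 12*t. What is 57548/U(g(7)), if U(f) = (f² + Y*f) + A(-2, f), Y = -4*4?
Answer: -704963/717 ≈ -983.21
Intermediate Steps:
Y = -16 (Y = -1*16 = -16)
U(f) = -24 + f² - 16*f (U(f) = (f² - 16*f) + 12*(-2) = (f² - 16*f) - 24 = -24 + f² - 16*f)
57548/U(g(7)) = 57548/(-24 + (18/7)² - 288/7) = 57548/(-24 + (18*(⅐))² - 288/7) = 57548/(-24 + (18/7)² - 16*18/7) = 57548/(-24 + 324/49 - 288/7) = 57548/(-2868/49) = 57548*(-49/2868) = -704963/717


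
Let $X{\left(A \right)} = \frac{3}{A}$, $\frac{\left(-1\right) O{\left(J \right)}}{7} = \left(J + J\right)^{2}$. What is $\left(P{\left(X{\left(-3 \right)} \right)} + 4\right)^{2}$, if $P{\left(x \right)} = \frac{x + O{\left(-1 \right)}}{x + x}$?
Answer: $\frac{1369}{4} \approx 342.25$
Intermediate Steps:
$O{\left(J \right)} = - 28 J^{2}$ ($O{\left(J \right)} = - 7 \left(J + J\right)^{2} = - 7 \left(2 J\right)^{2} = - 7 \cdot 4 J^{2} = - 28 J^{2}$)
$P{\left(x \right)} = \frac{-28 + x}{2 x}$ ($P{\left(x \right)} = \frac{x - 28 \left(-1\right)^{2}}{x + x} = \frac{x - 28}{2 x} = \left(x - 28\right) \frac{1}{2 x} = \left(-28 + x\right) \frac{1}{2 x} = \frac{-28 + x}{2 x}$)
$\left(P{\left(X{\left(-3 \right)} \right)} + 4\right)^{2} = \left(\frac{-28 + \frac{3}{-3}}{2 \frac{3}{-3}} + 4\right)^{2} = \left(\frac{-28 + 3 \left(- \frac{1}{3}\right)}{2 \cdot 3 \left(- \frac{1}{3}\right)} + 4\right)^{2} = \left(\frac{-28 - 1}{2 \left(-1\right)} + 4\right)^{2} = \left(\frac{1}{2} \left(-1\right) \left(-29\right) + 4\right)^{2} = \left(\frac{29}{2} + 4\right)^{2} = \left(\frac{37}{2}\right)^{2} = \frac{1369}{4}$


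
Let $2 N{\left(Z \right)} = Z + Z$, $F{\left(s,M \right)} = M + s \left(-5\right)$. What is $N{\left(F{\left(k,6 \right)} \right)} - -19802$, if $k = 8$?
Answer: $19768$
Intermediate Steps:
$F{\left(s,M \right)} = M - 5 s$
$N{\left(Z \right)} = Z$ ($N{\left(Z \right)} = \frac{Z + Z}{2} = \frac{2 Z}{2} = Z$)
$N{\left(F{\left(k,6 \right)} \right)} - -19802 = \left(6 - 40\right) - -19802 = \left(6 - 40\right) + 19802 = -34 + 19802 = 19768$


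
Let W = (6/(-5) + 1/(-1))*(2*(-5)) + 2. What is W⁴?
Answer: 331776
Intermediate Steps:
W = 24 (W = (6*(-⅕) + 1*(-1))*(-10) + 2 = (-6/5 - 1)*(-10) + 2 = -11/5*(-10) + 2 = 22 + 2 = 24)
W⁴ = 24⁴ = 331776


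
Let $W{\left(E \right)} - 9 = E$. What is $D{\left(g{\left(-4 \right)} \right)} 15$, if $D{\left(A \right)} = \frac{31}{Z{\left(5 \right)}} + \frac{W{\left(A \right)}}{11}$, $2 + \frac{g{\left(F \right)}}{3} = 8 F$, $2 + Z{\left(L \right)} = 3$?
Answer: $\frac{3720}{11} \approx 338.18$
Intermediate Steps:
$Z{\left(L \right)} = 1$ ($Z{\left(L \right)} = -2 + 3 = 1$)
$W{\left(E \right)} = 9 + E$
$g{\left(F \right)} = -6 + 24 F$ ($g{\left(F \right)} = -6 + 3 \cdot 8 F = -6 + 24 F$)
$D{\left(A \right)} = \frac{350}{11} + \frac{A}{11}$ ($D{\left(A \right)} = \frac{31}{1} + \frac{9 + A}{11} = 31 \cdot 1 + \left(9 + A\right) \frac{1}{11} = 31 + \left(\frac{9}{11} + \frac{A}{11}\right) = \frac{350}{11} + \frac{A}{11}$)
$D{\left(g{\left(-4 \right)} \right)} 15 = \left(\frac{350}{11} + \frac{-6 + 24 \left(-4\right)}{11}\right) 15 = \left(\frac{350}{11} + \frac{-6 - 96}{11}\right) 15 = \left(\frac{350}{11} + \frac{1}{11} \left(-102\right)\right) 15 = \left(\frac{350}{11} - \frac{102}{11}\right) 15 = \frac{248}{11} \cdot 15 = \frac{3720}{11}$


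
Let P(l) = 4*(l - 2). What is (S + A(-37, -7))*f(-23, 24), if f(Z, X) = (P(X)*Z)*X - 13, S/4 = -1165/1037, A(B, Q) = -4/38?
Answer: 4402843646/19703 ≈ 2.2346e+5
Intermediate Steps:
A(B, Q) = -2/19 (A(B, Q) = -4*1/38 = -2/19)
P(l) = -8 + 4*l (P(l) = 4*(-2 + l) = -8 + 4*l)
S = -4660/1037 (S = 4*(-1165/1037) = -4660/1037 ≈ -4.4937)
f(Z, X) = -13 + X*Z*(-8 + 4*X) (f(Z, X) = ((-8 + 4*X)*Z)*X - 13 = (Z*(-8 + 4*X))*X - 13 = X*Z*(-8 + 4*X) - 13 = -13 + X*Z*(-8 + 4*X))
(S + A(-37, -7))*f(-23, 24) = (-4660/1037 - 2/19)*(-13 + 4*24*(-23)*(-2 + 24)) = -90614*(-13 + 4*24*(-23)*22)/19703 = -90614*(-13 - 48576)/19703 = -90614/19703*(-48589) = 4402843646/19703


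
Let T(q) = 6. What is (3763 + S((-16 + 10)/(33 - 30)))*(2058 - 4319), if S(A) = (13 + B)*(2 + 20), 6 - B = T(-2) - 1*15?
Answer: -9900919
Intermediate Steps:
B = 15 (B = 6 - (6 - 1*15) = 6 - (6 - 15) = 6 - 1*(-9) = 6 + 9 = 15)
S(A) = 616 (S(A) = (13 + 15)*(2 + 20) = 28*22 = 616)
(3763 + S((-16 + 10)/(33 - 30)))*(2058 - 4319) = (3763 + 616)*(2058 - 4319) = 4379*(-2261) = -9900919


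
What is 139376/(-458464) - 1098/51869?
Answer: -483292951/1486254326 ≈ -0.32518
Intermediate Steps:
139376/(-458464) - 1098/51869 = 139376*(-1/458464) - 1098*1/51869 = -8711/28654 - 1098/51869 = -483292951/1486254326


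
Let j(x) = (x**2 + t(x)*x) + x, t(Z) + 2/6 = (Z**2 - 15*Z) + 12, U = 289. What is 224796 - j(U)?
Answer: -68241419/3 ≈ -2.2747e+7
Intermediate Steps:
t(Z) = 35/3 + Z**2 - 15*Z (t(Z) = -1/3 + ((Z**2 - 15*Z) + 12) = -1/3 + (12 + Z**2 - 15*Z) = 35/3 + Z**2 - 15*Z)
j(x) = x + x**2 + x*(35/3 + x**2 - 15*x) (j(x) = (x**2 + (35/3 + x**2 - 15*x)*x) + x = (x**2 + x*(35/3 + x**2 - 15*x)) + x = x + x**2 + x*(35/3 + x**2 - 15*x))
224796 - j(U) = 224796 - 289*(38 - 42*289 + 3*289**2)/3 = 224796 - 289*(38 - 12138 + 3*83521)/3 = 224796 - 289*(38 - 12138 + 250563)/3 = 224796 - 289*238463/3 = 224796 - 1*68915807/3 = 224796 - 68915807/3 = -68241419/3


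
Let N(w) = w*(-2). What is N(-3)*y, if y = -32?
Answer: -192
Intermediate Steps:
N(w) = -2*w
N(-3)*y = -2*(-3)*(-32) = 6*(-32) = -192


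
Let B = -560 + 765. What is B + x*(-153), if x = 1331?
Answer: -203438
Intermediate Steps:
B = 205
B + x*(-153) = 205 + 1331*(-153) = 205 - 203643 = -203438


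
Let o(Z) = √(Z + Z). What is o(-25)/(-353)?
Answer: -5*I*√2/353 ≈ -0.020031*I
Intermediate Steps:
o(Z) = √2*√Z (o(Z) = √(2*Z) = √2*√Z)
o(-25)/(-353) = (√2*√(-25))/(-353) = (√2*(5*I))*(-1/353) = (5*I*√2)*(-1/353) = -5*I*√2/353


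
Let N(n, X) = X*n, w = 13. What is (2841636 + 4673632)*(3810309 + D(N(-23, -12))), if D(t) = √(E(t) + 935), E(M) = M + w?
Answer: 28635493297812 + 45091608*√34 ≈ 2.8636e+13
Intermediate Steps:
E(M) = 13 + M (E(M) = M + 13 = 13 + M)
D(t) = √(948 + t) (D(t) = √((13 + t) + 935) = √(948 + t))
(2841636 + 4673632)*(3810309 + D(N(-23, -12))) = (2841636 + 4673632)*(3810309 + √(948 - 12*(-23))) = 7515268*(3810309 + √(948 + 276)) = 7515268*(3810309 + √1224) = 7515268*(3810309 + 6*√34) = 28635493297812 + 45091608*√34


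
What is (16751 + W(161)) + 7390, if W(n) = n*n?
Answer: 50062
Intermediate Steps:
W(n) = n²
(16751 + W(161)) + 7390 = (16751 + 161²) + 7390 = (16751 + 25921) + 7390 = 42672 + 7390 = 50062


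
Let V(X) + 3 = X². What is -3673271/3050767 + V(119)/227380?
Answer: -396017800397/346841700230 ≈ -1.1418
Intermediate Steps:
V(X) = -3 + X²
-3673271/3050767 + V(119)/227380 = -3673271/3050767 + (-3 + 119²)/227380 = -3673271*1/3050767 + (-3 + 14161)*(1/227380) = -3673271/3050767 + 14158*(1/227380) = -3673271/3050767 + 7079/113690 = -396017800397/346841700230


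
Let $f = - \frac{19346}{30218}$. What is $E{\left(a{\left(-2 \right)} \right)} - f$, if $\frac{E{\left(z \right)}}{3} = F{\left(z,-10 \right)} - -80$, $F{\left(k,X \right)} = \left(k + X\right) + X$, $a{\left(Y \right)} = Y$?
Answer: $\frac{2638639}{15109} \approx 174.64$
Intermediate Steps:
$F{\left(k,X \right)} = k + 2 X$ ($F{\left(k,X \right)} = \left(X + k\right) + X = k + 2 X$)
$f = - \frac{9673}{15109}$ ($f = \left(-19346\right) \frac{1}{30218} = - \frac{9673}{15109} \approx -0.64021$)
$E{\left(z \right)} = 180 + 3 z$ ($E{\left(z \right)} = 3 \left(\left(z + 2 \left(-10\right)\right) - -80\right) = 3 \left(\left(z - 20\right) + 80\right) = 3 \left(\left(-20 + z\right) + 80\right) = 3 \left(60 + z\right) = 180 + 3 z$)
$E{\left(a{\left(-2 \right)} \right)} - f = \left(180 + 3 \left(-2\right)\right) - - \frac{9673}{15109} = \left(180 - 6\right) + \frac{9673}{15109} = 174 + \frac{9673}{15109} = \frac{2638639}{15109}$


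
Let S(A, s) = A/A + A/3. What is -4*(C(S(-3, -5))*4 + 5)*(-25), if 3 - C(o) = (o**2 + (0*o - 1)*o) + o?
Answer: 1700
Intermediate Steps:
S(A, s) = 1 + A/3 (S(A, s) = 1 + A*(1/3) = 1 + A/3)
C(o) = 3 - o**2 (C(o) = 3 - ((o**2 + (0*o - 1)*o) + o) = 3 - ((o**2 + (0 - 1)*o) + o) = 3 - ((o**2 - o) + o) = 3 - o**2)
-4*(C(S(-3, -5))*4 + 5)*(-25) = -4*((3 - (1 + (1/3)*(-3))**2)*4 + 5)*(-25) = -4*((3 - (1 - 1)**2)*4 + 5)*(-25) = -4*((3 - 1*0**2)*4 + 5)*(-25) = -4*((3 - 1*0)*4 + 5)*(-25) = -4*((3 + 0)*4 + 5)*(-25) = -4*(3*4 + 5)*(-25) = -4*(12 + 5)*(-25) = -4*17*(-25) = -68*(-25) = 1700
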